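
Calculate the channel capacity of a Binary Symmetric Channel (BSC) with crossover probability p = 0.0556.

For BSC with error probability p:
C = 1 - H(p) where H(p) is binary entropy
H(0.0556) = -0.0556 × log₂(0.0556) - 0.9444 × log₂(0.9444)
H(p) = 0.3097
C = 1 - 0.3097 = 0.6903 bits/use


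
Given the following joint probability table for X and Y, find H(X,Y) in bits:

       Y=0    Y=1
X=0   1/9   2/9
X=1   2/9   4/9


H(X,Y) = -Σ p(x,y) log₂ p(x,y)
  p(0,0)=1/9: -0.1111 × log₂(0.1111) = 0.3522
  p(0,1)=2/9: -0.2222 × log₂(0.2222) = 0.4822
  p(1,0)=2/9: -0.2222 × log₂(0.2222) = 0.4822
  p(1,1)=4/9: -0.4444 × log₂(0.4444) = 0.5200
H(X,Y) = 1.8366 bits


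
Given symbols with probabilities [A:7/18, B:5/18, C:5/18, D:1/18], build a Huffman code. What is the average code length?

Huffman tree construction:
Combine smallest probabilities repeatedly
Resulting codes:
  A: 0 (length 1)
  B: 111 (length 3)
  C: 10 (length 2)
  D: 110 (length 3)
Average length = Σ p(s) × length(s) = 1.9444 bits


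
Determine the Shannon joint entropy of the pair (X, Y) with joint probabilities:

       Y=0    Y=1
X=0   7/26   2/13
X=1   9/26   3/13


H(X,Y) = -Σ p(x,y) log₂ p(x,y)
  p(0,0)=7/26: -0.2692 × log₂(0.2692) = 0.5097
  p(0,1)=2/13: -0.1538 × log₂(0.1538) = 0.4155
  p(1,0)=9/26: -0.3462 × log₂(0.3462) = 0.5298
  p(1,1)=3/13: -0.2308 × log₂(0.2308) = 0.4882
H(X,Y) = 1.9431 bits


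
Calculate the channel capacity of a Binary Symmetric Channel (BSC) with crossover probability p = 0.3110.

For BSC with error probability p:
C = 1 - H(p) where H(p) is binary entropy
H(0.3110) = -0.3110 × log₂(0.3110) - 0.6890 × log₂(0.6890)
H(p) = 0.8943
C = 1 - 0.8943 = 0.1057 bits/use


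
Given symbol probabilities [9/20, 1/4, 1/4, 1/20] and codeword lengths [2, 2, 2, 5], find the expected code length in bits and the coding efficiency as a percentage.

Average length L = Σ p_i × l_i = 2.1500 bits
Entropy H = 1.7345 bits
Efficiency η = H/L × 100% = 80.67%


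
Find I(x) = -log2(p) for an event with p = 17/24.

Information content I(x) = -log₂(p(x))
I = -log₂(17/24) = -log₂(0.7083)
I = 0.4975 bits


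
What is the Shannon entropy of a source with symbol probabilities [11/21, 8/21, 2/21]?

H(X) = -Σ p(x) log₂ p(x)
  -11/21 × log₂(11/21) = 0.4887
  -8/21 × log₂(8/21) = 0.5304
  -2/21 × log₂(2/21) = 0.3231
H(X) = 1.3421 bits


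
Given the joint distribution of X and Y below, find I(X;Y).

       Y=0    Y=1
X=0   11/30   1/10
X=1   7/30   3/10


H(X) = 0.9968, H(Y) = 0.9710, H(X,Y) = 1.8739
I(X;Y) = H(X) + H(Y) - H(X,Y) = 0.0938 bits


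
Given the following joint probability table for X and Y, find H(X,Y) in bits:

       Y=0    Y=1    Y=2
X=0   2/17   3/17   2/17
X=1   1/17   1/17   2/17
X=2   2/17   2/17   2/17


H(X,Y) = -Σ p(x,y) log₂ p(x,y)
  p(0,0)=2/17: -0.1176 × log₂(0.1176) = 0.3632
  p(0,1)=3/17: -0.1765 × log₂(0.1765) = 0.4416
  p(0,2)=2/17: -0.1176 × log₂(0.1176) = 0.3632
  p(1,0)=1/17: -0.0588 × log₂(0.0588) = 0.2404
  p(1,1)=1/17: -0.0588 × log₂(0.0588) = 0.2404
  p(1,2)=2/17: -0.1176 × log₂(0.1176) = 0.3632
  p(2,0)=2/17: -0.1176 × log₂(0.1176) = 0.3632
  p(2,1)=2/17: -0.1176 × log₂(0.1176) = 0.3632
  p(2,2)=2/17: -0.1176 × log₂(0.1176) = 0.3632
H(X,Y) = 3.1019 bits


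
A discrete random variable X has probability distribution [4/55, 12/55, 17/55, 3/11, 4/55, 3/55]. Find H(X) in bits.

H(X) = -Σ p(x) log₂ p(x)
  -4/55 × log₂(4/55) = 0.2750
  -12/55 × log₂(12/55) = 0.4792
  -17/55 × log₂(17/55) = 0.5236
  -3/11 × log₂(3/11) = 0.5112
  -4/55 × log₂(4/55) = 0.2750
  -3/55 × log₂(3/55) = 0.2289
H(X) = 2.2929 bits


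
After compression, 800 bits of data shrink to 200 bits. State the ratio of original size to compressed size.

Compression ratio = Original / Compressed
= 800 / 200 = 4.00:1


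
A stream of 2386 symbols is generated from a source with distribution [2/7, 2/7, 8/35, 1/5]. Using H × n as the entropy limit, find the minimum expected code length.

Entropy H = 1.9839 bits/symbol
Minimum bits = H × n = 1.9839 × 2386
= 4733.47 bits


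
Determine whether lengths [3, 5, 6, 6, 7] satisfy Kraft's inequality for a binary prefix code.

Kraft inequality: Σ 2^(-l_i) ≤ 1 for prefix-free code
Calculating: 2^(-3) + 2^(-5) + 2^(-6) + 2^(-6) + 2^(-7)
= 0.125 + 0.03125 + 0.015625 + 0.015625 + 0.0078125
= 0.1953
Since 0.1953 ≤ 1, prefix-free code exists


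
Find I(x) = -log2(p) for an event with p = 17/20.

Information content I(x) = -log₂(p(x))
I = -log₂(17/20) = -log₂(0.8500)
I = 0.2345 bits


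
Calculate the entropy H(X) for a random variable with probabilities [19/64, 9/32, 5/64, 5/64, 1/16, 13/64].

H(X) = -Σ p(x) log₂ p(x)
  -19/64 × log₂(19/64) = 0.5201
  -9/32 × log₂(9/32) = 0.5147
  -5/64 × log₂(5/64) = 0.2873
  -5/64 × log₂(5/64) = 0.2873
  -1/16 × log₂(1/16) = 0.2500
  -13/64 × log₂(13/64) = 0.4671
H(X) = 2.3267 bits


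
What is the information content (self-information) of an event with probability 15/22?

Information content I(x) = -log₂(p(x))
I = -log₂(15/22) = -log₂(0.6818)
I = 0.5525 bits


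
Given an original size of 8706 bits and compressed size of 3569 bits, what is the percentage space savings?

Space savings = (1 - Compressed/Original) × 100%
= (1 - 3569/8706) × 100%
= 59.01%


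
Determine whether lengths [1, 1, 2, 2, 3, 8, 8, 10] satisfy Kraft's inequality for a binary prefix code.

Kraft inequality: Σ 2^(-l_i) ≤ 1 for prefix-free code
Calculating: 2^(-1) + 2^(-1) + 2^(-2) + 2^(-2) + 2^(-3) + 2^(-8) + 2^(-8) + 2^(-10)
= 0.5 + 0.5 + 0.25 + 0.25 + 0.125 + 0.00390625 + 0.00390625 + 0.0009765625
= 1.6338
Since 1.6338 > 1, prefix-free code does not exist


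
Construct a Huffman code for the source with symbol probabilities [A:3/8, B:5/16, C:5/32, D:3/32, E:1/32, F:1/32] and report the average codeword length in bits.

Huffman tree construction:
Combine smallest probabilities repeatedly
Resulting codes:
  A: 0 (length 1)
  B: 10 (length 2)
  C: 110 (length 3)
  D: 1111 (length 4)
  E: 11100 (length 5)
  F: 11101 (length 5)
Average length = Σ p(s) × length(s) = 2.1562 bits


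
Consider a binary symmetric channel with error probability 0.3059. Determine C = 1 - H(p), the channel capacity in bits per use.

For BSC with error probability p:
C = 1 - H(p) where H(p) is binary entropy
H(0.3059) = -0.3059 × log₂(0.3059) - 0.6941 × log₂(0.6941)
H(p) = 0.8884
C = 1 - 0.8884 = 0.1116 bits/use


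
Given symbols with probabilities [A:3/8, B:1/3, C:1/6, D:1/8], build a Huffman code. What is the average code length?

Huffman tree construction:
Combine smallest probabilities repeatedly
Resulting codes:
  A: 0 (length 1)
  B: 11 (length 2)
  C: 101 (length 3)
  D: 100 (length 3)
Average length = Σ p(s) × length(s) = 1.9167 bits


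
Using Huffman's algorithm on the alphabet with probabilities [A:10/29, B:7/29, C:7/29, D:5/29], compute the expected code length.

Huffman tree construction:
Combine smallest probabilities repeatedly
Resulting codes:
  A: 11 (length 2)
  B: 01 (length 2)
  C: 10 (length 2)
  D: 00 (length 2)
Average length = Σ p(s) × length(s) = 2.0000 bits


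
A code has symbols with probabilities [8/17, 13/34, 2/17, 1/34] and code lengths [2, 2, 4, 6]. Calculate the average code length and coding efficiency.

Average length L = Σ p_i × l_i = 2.3529 bits
Entropy H = 1.5549 bits
Efficiency η = H/L × 100% = 66.09%


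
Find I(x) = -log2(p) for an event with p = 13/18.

Information content I(x) = -log₂(p(x))
I = -log₂(13/18) = -log₂(0.7222)
I = 0.4695 bits


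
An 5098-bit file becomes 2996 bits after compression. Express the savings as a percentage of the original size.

Space savings = (1 - Compressed/Original) × 100%
= (1 - 2996/5098) × 100%
= 41.23%


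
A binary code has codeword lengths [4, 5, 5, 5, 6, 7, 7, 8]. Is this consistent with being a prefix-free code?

Kraft inequality: Σ 2^(-l_i) ≤ 1 for prefix-free code
Calculating: 2^(-4) + 2^(-5) + 2^(-5) + 2^(-5) + 2^(-6) + 2^(-7) + 2^(-7) + 2^(-8)
= 0.0625 + 0.03125 + 0.03125 + 0.03125 + 0.015625 + 0.0078125 + 0.0078125 + 0.00390625
= 0.1914
Since 0.1914 ≤ 1, prefix-free code exists


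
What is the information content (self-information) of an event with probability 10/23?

Information content I(x) = -log₂(p(x))
I = -log₂(10/23) = -log₂(0.4348)
I = 1.2016 bits


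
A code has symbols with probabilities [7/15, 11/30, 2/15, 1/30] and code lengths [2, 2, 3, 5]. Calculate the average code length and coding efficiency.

Average length L = Σ p_i × l_i = 2.2333 bits
Entropy H = 1.5950 bits
Efficiency η = H/L × 100% = 71.42%


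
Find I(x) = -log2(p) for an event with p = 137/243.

Information content I(x) = -log₂(p(x))
I = -log₂(137/243) = -log₂(0.5638)
I = 0.8268 bits


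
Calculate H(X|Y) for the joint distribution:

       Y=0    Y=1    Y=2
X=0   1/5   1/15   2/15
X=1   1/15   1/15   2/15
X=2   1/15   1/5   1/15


H(X|Y) = Σ_y p(y) H(X|Y=y)
  p(Y=0) = 1/3, H(X|Y=0) = 1.3710
  p(Y=1) = 1/3, H(X|Y=1) = 1.3710
  p(Y=2) = 1/3, H(X|Y=2) = 1.5219
H(X|Y) = 0.3333×1.3710 + 0.3333×1.3710 + 0.3333×1.5219 = 1.4213 bits


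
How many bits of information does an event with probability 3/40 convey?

Information content I(x) = -log₂(p(x))
I = -log₂(3/40) = -log₂(0.0750)
I = 3.7370 bits


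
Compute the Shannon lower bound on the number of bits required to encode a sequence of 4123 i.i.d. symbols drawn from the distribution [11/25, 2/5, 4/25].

Entropy H = 1.4729 bits/symbol
Minimum bits = H × n = 1.4729 × 4123
= 6072.91 bits


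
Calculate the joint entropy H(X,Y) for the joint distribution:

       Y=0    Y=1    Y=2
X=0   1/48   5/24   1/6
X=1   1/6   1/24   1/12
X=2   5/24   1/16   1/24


H(X,Y) = -Σ p(x,y) log₂ p(x,y)
  p(0,0)=1/48: -0.0208 × log₂(0.0208) = 0.1164
  p(0,1)=5/24: -0.2083 × log₂(0.2083) = 0.4715
  p(0,2)=1/6: -0.1667 × log₂(0.1667) = 0.4308
  p(1,0)=1/6: -0.1667 × log₂(0.1667) = 0.4308
  p(1,1)=1/24: -0.0417 × log₂(0.0417) = 0.1910
  p(1,2)=1/12: -0.0833 × log₂(0.0833) = 0.2987
  p(2,0)=5/24: -0.2083 × log₂(0.2083) = 0.4715
  p(2,1)=1/16: -0.0625 × log₂(0.0625) = 0.2500
  p(2,2)=1/24: -0.0417 × log₂(0.0417) = 0.1910
H(X,Y) = 2.8518 bits


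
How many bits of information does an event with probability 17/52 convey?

Information content I(x) = -log₂(p(x))
I = -log₂(17/52) = -log₂(0.3269)
I = 1.6130 bits


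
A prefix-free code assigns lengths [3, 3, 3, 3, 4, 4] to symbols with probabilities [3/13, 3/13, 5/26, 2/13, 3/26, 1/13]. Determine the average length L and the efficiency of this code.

Average length L = Σ p_i × l_i = 3.1923 bits
Entropy H = 2.4934 bits
Efficiency η = H/L × 100% = 78.11%


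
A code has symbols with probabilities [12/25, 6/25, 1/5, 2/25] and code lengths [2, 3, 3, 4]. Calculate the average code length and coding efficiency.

Average length L = Σ p_i × l_i = 2.6000 bits
Entropy H = 1.7583 bits
Efficiency η = H/L × 100% = 67.63%


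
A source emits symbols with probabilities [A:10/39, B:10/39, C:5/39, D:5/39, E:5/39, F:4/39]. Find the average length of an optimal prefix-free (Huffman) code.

Huffman tree construction:
Combine smallest probabilities repeatedly
Resulting codes:
  A: 01 (length 2)
  B: 10 (length 2)
  C: 001 (length 3)
  D: 110 (length 3)
  E: 111 (length 3)
  F: 000 (length 3)
Average length = Σ p(s) × length(s) = 2.4872 bits


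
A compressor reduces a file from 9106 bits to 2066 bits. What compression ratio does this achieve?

Compression ratio = Original / Compressed
= 9106 / 2066 = 4.41:1


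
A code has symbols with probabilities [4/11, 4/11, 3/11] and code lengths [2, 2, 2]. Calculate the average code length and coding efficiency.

Average length L = Σ p_i × l_i = 2.0000 bits
Entropy H = 1.5726 bits
Efficiency η = H/L × 100% = 78.63%


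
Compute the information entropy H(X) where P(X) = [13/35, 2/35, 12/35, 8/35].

H(X) = -Σ p(x) log₂ p(x)
  -13/35 × log₂(13/35) = 0.5307
  -2/35 × log₂(2/35) = 0.2360
  -12/35 × log₂(12/35) = 0.5295
  -8/35 × log₂(8/35) = 0.4867
H(X) = 1.7828 bits


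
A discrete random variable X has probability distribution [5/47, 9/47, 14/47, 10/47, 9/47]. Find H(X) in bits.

H(X) = -Σ p(x) log₂ p(x)
  -5/47 × log₂(5/47) = 0.3439
  -9/47 × log₂(9/47) = 0.4566
  -14/47 × log₂(14/47) = 0.5205
  -10/47 × log₂(10/47) = 0.4750
  -9/47 × log₂(9/47) = 0.4566
H(X) = 2.2527 bits


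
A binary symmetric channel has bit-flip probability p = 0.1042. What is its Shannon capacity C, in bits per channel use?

For BSC with error probability p:
C = 1 - H(p) where H(p) is binary entropy
H(0.1042) = -0.1042 × log₂(0.1042) - 0.8958 × log₂(0.8958)
H(p) = 0.4822
C = 1 - 0.4822 = 0.5178 bits/use


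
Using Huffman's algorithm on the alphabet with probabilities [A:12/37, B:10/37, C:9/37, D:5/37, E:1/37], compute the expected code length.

Huffman tree construction:
Combine smallest probabilities repeatedly
Resulting codes:
  A: 11 (length 2)
  B: 10 (length 2)
  C: 01 (length 2)
  D: 001 (length 3)
  E: 000 (length 3)
Average length = Σ p(s) × length(s) = 2.1622 bits


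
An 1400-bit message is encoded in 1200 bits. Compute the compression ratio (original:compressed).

Compression ratio = Original / Compressed
= 1400 / 1200 = 1.17:1


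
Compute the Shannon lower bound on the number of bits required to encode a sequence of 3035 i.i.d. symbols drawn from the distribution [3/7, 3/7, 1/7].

Entropy H = 1.4488 bits/symbol
Minimum bits = H × n = 1.4488 × 3035
= 4397.16 bits


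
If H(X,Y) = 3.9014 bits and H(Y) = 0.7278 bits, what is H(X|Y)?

Chain rule: H(X,Y) = H(X|Y) + H(Y)
H(X|Y) = H(X,Y) - H(Y) = 3.9014 - 0.7278 = 3.1736 bits


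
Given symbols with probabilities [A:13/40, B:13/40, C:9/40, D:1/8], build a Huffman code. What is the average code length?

Huffman tree construction:
Combine smallest probabilities repeatedly
Resulting codes:
  A: 10 (length 2)
  B: 11 (length 2)
  C: 01 (length 2)
  D: 00 (length 2)
Average length = Σ p(s) × length(s) = 2.0000 bits


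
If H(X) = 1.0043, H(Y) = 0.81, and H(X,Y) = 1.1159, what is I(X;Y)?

I(X;Y) = H(X) + H(Y) - H(X,Y)
I(X;Y) = 1.0043 + 0.81 - 1.1159 = 0.6984 bits


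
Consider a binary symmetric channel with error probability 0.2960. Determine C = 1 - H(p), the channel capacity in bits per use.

For BSC with error probability p:
C = 1 - H(p) where H(p) is binary entropy
H(0.2960) = -0.2960 × log₂(0.2960) - 0.7040 × log₂(0.7040)
H(p) = 0.8763
C = 1 - 0.8763 = 0.1237 bits/use


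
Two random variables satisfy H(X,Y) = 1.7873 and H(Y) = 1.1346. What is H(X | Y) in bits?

Chain rule: H(X,Y) = H(X|Y) + H(Y)
H(X|Y) = H(X,Y) - H(Y) = 1.7873 - 1.1346 = 0.6527 bits


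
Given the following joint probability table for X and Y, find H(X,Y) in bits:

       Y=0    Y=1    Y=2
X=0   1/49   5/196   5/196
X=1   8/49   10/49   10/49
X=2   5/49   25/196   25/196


H(X,Y) = -Σ p(x,y) log₂ p(x,y)
  p(0,0)=1/49: -0.0204 × log₂(0.0204) = 0.1146
  p(0,1)=5/196: -0.0255 × log₂(0.0255) = 0.1350
  p(0,2)=5/196: -0.0255 × log₂(0.0255) = 0.1350
  p(1,0)=8/49: -0.1633 × log₂(0.1633) = 0.4269
  p(1,1)=10/49: -0.2041 × log₂(0.2041) = 0.4679
  p(1,2)=10/49: -0.2041 × log₂(0.2041) = 0.4679
  p(2,0)=5/49: -0.1020 × log₂(0.1020) = 0.3360
  p(2,1)=25/196: -0.1276 × log₂(0.1276) = 0.3789
  p(2,2)=25/196: -0.1276 × log₂(0.1276) = 0.3789
H(X,Y) = 2.8412 bits


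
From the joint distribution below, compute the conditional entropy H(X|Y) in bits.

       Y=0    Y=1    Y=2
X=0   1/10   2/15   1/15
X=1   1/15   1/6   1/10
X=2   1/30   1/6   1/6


H(X|Y) = Σ_y p(y) H(X|Y=y)
  p(Y=0) = 1/5, H(X|Y=0) = 1.4591
  p(Y=1) = 7/15, H(X|Y=1) = 1.5774
  p(Y=2) = 1/3, H(X|Y=2) = 1.4855
H(X|Y) = 0.2000×1.4591 + 0.4667×1.5774 + 0.3333×1.4855 = 1.5231 bits


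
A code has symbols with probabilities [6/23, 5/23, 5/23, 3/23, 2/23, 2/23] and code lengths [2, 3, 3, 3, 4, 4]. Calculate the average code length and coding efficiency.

Average length L = Σ p_i × l_i = 2.9130 bits
Entropy H = 2.4590 bits
Efficiency η = H/L × 100% = 84.41%


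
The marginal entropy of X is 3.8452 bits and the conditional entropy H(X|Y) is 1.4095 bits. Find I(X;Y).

I(X;Y) = H(X) - H(X|Y)
I(X;Y) = 3.8452 - 1.4095 = 2.4357 bits


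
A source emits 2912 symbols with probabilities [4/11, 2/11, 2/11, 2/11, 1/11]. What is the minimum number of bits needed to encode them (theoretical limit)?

Entropy H = 2.1867 bits/symbol
Minimum bits = H × n = 2.1867 × 2912
= 6367.68 bits


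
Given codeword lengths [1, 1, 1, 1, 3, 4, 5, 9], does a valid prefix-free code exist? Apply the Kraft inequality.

Kraft inequality: Σ 2^(-l_i) ≤ 1 for prefix-free code
Calculating: 2^(-1) + 2^(-1) + 2^(-1) + 2^(-1) + 2^(-3) + 2^(-4) + 2^(-5) + 2^(-9)
= 0.5 + 0.5 + 0.5 + 0.5 + 0.125 + 0.0625 + 0.03125 + 0.001953125
= 2.2207
Since 2.2207 > 1, prefix-free code does not exist


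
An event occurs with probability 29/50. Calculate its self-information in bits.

Information content I(x) = -log₂(p(x))
I = -log₂(29/50) = -log₂(0.5800)
I = 0.7859 bits


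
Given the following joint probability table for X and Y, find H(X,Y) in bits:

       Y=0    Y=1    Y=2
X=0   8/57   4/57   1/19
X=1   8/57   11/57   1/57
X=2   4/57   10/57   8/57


H(X,Y) = -Σ p(x,y) log₂ p(x,y)
  p(0,0)=8/57: -0.1404 × log₂(0.1404) = 0.3976
  p(0,1)=4/57: -0.0702 × log₂(0.0702) = 0.2690
  p(0,2)=1/19: -0.0526 × log₂(0.0526) = 0.2236
  p(1,0)=8/57: -0.1404 × log₂(0.1404) = 0.3976
  p(1,1)=11/57: -0.1930 × log₂(0.1930) = 0.4580
  p(1,2)=1/57: -0.0175 × log₂(0.0175) = 0.1023
  p(2,0)=4/57: -0.0702 × log₂(0.0702) = 0.2690
  p(2,1)=10/57: -0.1754 × log₂(0.1754) = 0.4405
  p(2,2)=8/57: -0.1404 × log₂(0.1404) = 0.3976
H(X,Y) = 2.9552 bits


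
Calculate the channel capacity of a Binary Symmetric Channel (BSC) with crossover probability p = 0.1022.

For BSC with error probability p:
C = 1 - H(p) where H(p) is binary entropy
H(0.1022) = -0.1022 × log₂(0.1022) - 0.8978 × log₂(0.8978)
H(p) = 0.4759
C = 1 - 0.4759 = 0.5241 bits/use


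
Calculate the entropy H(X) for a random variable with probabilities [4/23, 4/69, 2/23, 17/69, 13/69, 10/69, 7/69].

H(X) = -Σ p(x) log₂ p(x)
  -4/23 × log₂(4/23) = 0.4389
  -4/69 × log₂(4/69) = 0.2382
  -2/23 × log₂(2/23) = 0.3064
  -17/69 × log₂(17/69) = 0.4979
  -13/69 × log₂(13/69) = 0.4537
  -10/69 × log₂(10/69) = 0.4039
  -7/69 × log₂(7/69) = 0.3349
H(X) = 2.6738 bits


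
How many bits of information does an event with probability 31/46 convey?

Information content I(x) = -log₂(p(x))
I = -log₂(31/46) = -log₂(0.6739)
I = 0.5694 bits


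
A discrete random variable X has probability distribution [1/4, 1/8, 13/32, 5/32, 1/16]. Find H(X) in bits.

H(X) = -Σ p(x) log₂ p(x)
  -1/4 × log₂(1/4) = 0.5000
  -1/8 × log₂(1/8) = 0.3750
  -13/32 × log₂(13/32) = 0.5279
  -5/32 × log₂(5/32) = 0.4184
  -1/16 × log₂(1/16) = 0.2500
H(X) = 2.0714 bits


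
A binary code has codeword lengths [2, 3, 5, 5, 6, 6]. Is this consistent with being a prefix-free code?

Kraft inequality: Σ 2^(-l_i) ≤ 1 for prefix-free code
Calculating: 2^(-2) + 2^(-3) + 2^(-5) + 2^(-5) + 2^(-6) + 2^(-6)
= 0.25 + 0.125 + 0.03125 + 0.03125 + 0.015625 + 0.015625
= 0.4688
Since 0.4688 ≤ 1, prefix-free code exists


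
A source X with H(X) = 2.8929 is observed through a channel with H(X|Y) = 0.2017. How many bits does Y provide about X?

I(X;Y) = H(X) - H(X|Y)
I(X;Y) = 2.8929 - 0.2017 = 2.6912 bits


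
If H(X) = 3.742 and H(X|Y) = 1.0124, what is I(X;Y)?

I(X;Y) = H(X) - H(X|Y)
I(X;Y) = 3.742 - 1.0124 = 2.7296 bits


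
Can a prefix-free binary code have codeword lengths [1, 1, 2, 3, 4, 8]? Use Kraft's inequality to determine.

Kraft inequality: Σ 2^(-l_i) ≤ 1 for prefix-free code
Calculating: 2^(-1) + 2^(-1) + 2^(-2) + 2^(-3) + 2^(-4) + 2^(-8)
= 0.5 + 0.5 + 0.25 + 0.125 + 0.0625 + 0.00390625
= 1.4414
Since 1.4414 > 1, prefix-free code does not exist


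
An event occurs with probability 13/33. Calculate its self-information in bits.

Information content I(x) = -log₂(p(x))
I = -log₂(13/33) = -log₂(0.3939)
I = 1.3440 bits


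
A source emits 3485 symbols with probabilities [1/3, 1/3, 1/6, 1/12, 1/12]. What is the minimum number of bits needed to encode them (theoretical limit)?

Entropy H = 2.0850 bits/symbol
Minimum bits = H × n = 2.0850 × 3485
= 7266.09 bits


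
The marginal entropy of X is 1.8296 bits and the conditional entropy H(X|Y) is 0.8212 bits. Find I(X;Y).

I(X;Y) = H(X) - H(X|Y)
I(X;Y) = 1.8296 - 0.8212 = 1.0084 bits


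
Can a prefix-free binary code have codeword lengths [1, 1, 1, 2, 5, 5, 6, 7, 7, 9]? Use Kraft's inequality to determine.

Kraft inequality: Σ 2^(-l_i) ≤ 1 for prefix-free code
Calculating: 2^(-1) + 2^(-1) + 2^(-1) + 2^(-2) + 2^(-5) + 2^(-5) + 2^(-6) + 2^(-7) + 2^(-7) + 2^(-9)
= 0.5 + 0.5 + 0.5 + 0.25 + 0.03125 + 0.03125 + 0.015625 + 0.0078125 + 0.0078125 + 0.001953125
= 1.8457
Since 1.8457 > 1, prefix-free code does not exist


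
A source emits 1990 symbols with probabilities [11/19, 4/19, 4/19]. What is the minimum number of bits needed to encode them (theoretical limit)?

Entropy H = 1.4030 bits/symbol
Minimum bits = H × n = 1.4030 × 1990
= 2791.96 bits


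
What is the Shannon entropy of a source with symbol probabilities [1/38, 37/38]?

H(X) = -Σ p(x) log₂ p(x)
  -1/38 × log₂(1/38) = 0.1381
  -37/38 × log₂(37/38) = 0.0375
H(X) = 0.1756 bits


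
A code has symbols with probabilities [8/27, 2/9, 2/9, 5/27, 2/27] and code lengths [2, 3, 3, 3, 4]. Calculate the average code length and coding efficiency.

Average length L = Σ p_i × l_i = 2.7778 bits
Entropy H = 2.2131 bits
Efficiency η = H/L × 100% = 79.67%


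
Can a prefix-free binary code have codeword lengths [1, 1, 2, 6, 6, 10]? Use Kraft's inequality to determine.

Kraft inequality: Σ 2^(-l_i) ≤ 1 for prefix-free code
Calculating: 2^(-1) + 2^(-1) + 2^(-2) + 2^(-6) + 2^(-6) + 2^(-10)
= 0.5 + 0.5 + 0.25 + 0.015625 + 0.015625 + 0.0009765625
= 1.2822
Since 1.2822 > 1, prefix-free code does not exist


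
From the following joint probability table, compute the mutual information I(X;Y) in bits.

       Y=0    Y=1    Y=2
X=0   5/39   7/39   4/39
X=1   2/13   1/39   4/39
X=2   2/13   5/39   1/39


H(X) = 1.5656, H(Y) = 1.5387, H(X,Y) = 2.9805
I(X;Y) = H(X) + H(Y) - H(X,Y) = 0.1237 bits


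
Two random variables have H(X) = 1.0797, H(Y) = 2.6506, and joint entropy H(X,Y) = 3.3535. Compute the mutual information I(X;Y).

I(X;Y) = H(X) + H(Y) - H(X,Y)
I(X;Y) = 1.0797 + 2.6506 - 3.3535 = 0.3768 bits


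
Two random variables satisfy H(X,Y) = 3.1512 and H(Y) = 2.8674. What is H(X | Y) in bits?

Chain rule: H(X,Y) = H(X|Y) + H(Y)
H(X|Y) = H(X,Y) - H(Y) = 3.1512 - 2.8674 = 0.2838 bits


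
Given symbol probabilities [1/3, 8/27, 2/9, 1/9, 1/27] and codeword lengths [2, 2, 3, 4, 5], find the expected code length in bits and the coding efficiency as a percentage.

Average length L = Σ p_i × l_i = 2.5556 bits
Entropy H = 2.0588 bits
Efficiency η = H/L × 100% = 80.56%


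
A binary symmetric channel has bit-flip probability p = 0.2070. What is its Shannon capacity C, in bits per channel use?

For BSC with error probability p:
C = 1 - H(p) where H(p) is binary entropy
H(0.2070) = -0.2070 × log₂(0.2070) - 0.7930 × log₂(0.7930)
H(p) = 0.7357
C = 1 - 0.7357 = 0.2643 bits/use


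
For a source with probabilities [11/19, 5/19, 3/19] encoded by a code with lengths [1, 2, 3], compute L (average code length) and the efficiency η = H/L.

Average length L = Σ p_i × l_i = 1.5789 bits
Entropy H = 1.3838 bits
Efficiency η = H/L × 100% = 87.64%


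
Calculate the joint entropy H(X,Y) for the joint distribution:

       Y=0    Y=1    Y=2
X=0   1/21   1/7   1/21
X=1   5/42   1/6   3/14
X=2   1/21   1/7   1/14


H(X,Y) = -Σ p(x,y) log₂ p(x,y)
  p(0,0)=1/21: -0.0476 × log₂(0.0476) = 0.2092
  p(0,1)=1/7: -0.1429 × log₂(0.1429) = 0.4011
  p(0,2)=1/21: -0.0476 × log₂(0.0476) = 0.2092
  p(1,0)=5/42: -0.1190 × log₂(0.1190) = 0.3655
  p(1,1)=1/6: -0.1667 × log₂(0.1667) = 0.4308
  p(1,2)=3/14: -0.2143 × log₂(0.2143) = 0.4762
  p(2,0)=1/21: -0.0476 × log₂(0.0476) = 0.2092
  p(2,1)=1/7: -0.1429 × log₂(0.1429) = 0.4011
  p(2,2)=1/14: -0.0714 × log₂(0.0714) = 0.2720
H(X,Y) = 2.9741 bits


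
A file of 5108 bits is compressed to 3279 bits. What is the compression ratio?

Compression ratio = Original / Compressed
= 5108 / 3279 = 1.56:1


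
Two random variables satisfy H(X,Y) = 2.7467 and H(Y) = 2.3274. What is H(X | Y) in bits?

Chain rule: H(X,Y) = H(X|Y) + H(Y)
H(X|Y) = H(X,Y) - H(Y) = 2.7467 - 2.3274 = 0.4193 bits


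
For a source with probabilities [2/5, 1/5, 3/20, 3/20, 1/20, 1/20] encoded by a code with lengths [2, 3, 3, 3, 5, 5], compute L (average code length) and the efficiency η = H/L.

Average length L = Σ p_i × l_i = 2.8000 bits
Entropy H = 2.2464 bits
Efficiency η = H/L × 100% = 80.23%


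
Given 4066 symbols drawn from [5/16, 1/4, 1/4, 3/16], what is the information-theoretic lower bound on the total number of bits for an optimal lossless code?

Entropy H = 1.9772 bits/symbol
Minimum bits = H × n = 1.9772 × 4066
= 8039.36 bits


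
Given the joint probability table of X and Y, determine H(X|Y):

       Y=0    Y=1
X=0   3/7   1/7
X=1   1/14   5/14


H(X|Y) = Σ_y p(y) H(X|Y=y)
  p(Y=0) = 1/2, H(X|Y=0) = 0.5917
  p(Y=1) = 1/2, H(X|Y=1) = 0.8631
H(X|Y) = 0.5000×0.5917 + 0.5000×0.8631 = 0.7274 bits


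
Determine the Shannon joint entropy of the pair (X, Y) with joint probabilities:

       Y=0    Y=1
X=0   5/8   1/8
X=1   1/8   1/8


H(X,Y) = -Σ p(x,y) log₂ p(x,y)
  p(0,0)=5/8: -0.6250 × log₂(0.6250) = 0.4238
  p(0,1)=1/8: -0.1250 × log₂(0.1250) = 0.3750
  p(1,0)=1/8: -0.1250 × log₂(0.1250) = 0.3750
  p(1,1)=1/8: -0.1250 × log₂(0.1250) = 0.3750
H(X,Y) = 1.5488 bits


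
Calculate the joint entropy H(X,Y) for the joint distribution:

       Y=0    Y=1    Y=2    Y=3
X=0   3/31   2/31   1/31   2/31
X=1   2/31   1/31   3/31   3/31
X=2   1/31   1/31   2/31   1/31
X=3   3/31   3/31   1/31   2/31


H(X,Y) = -Σ p(x,y) log₂ p(x,y)
  p(0,0)=3/31: -0.0968 × log₂(0.0968) = 0.3261
  p(0,1)=2/31: -0.0645 × log₂(0.0645) = 0.2551
  p(0,2)=1/31: -0.0323 × log₂(0.0323) = 0.1598
  p(0,3)=2/31: -0.0645 × log₂(0.0645) = 0.2551
  p(1,0)=2/31: -0.0645 × log₂(0.0645) = 0.2551
  p(1,1)=1/31: -0.0323 × log₂(0.0323) = 0.1598
  p(1,2)=3/31: -0.0968 × log₂(0.0968) = 0.3261
  p(1,3)=3/31: -0.0968 × log₂(0.0968) = 0.3261
  p(2,0)=1/31: -0.0323 × log₂(0.0323) = 0.1598
  p(2,1)=1/31: -0.0323 × log₂(0.0323) = 0.1598
  p(2,2)=2/31: -0.0645 × log₂(0.0645) = 0.2551
  p(2,3)=1/31: -0.0323 × log₂(0.0323) = 0.1598
  p(3,0)=3/31: -0.0968 × log₂(0.0968) = 0.3261
  p(3,1)=3/31: -0.0968 × log₂(0.0968) = 0.3261
  p(3,2)=1/31: -0.0323 × log₂(0.0323) = 0.1598
  p(3,3)=2/31: -0.0645 × log₂(0.0645) = 0.2551
H(X,Y) = 3.8647 bits


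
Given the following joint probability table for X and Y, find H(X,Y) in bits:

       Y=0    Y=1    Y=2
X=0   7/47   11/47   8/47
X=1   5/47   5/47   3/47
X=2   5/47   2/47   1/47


H(X,Y) = -Σ p(x,y) log₂ p(x,y)
  p(0,0)=7/47: -0.1489 × log₂(0.1489) = 0.4092
  p(0,1)=11/47: -0.2340 × log₂(0.2340) = 0.4904
  p(0,2)=8/47: -0.1702 × log₂(0.1702) = 0.4348
  p(1,0)=5/47: -0.1064 × log₂(0.1064) = 0.3439
  p(1,1)=5/47: -0.1064 × log₂(0.1064) = 0.3439
  p(1,2)=3/47: -0.0638 × log₂(0.0638) = 0.2534
  p(2,0)=5/47: -0.1064 × log₂(0.1064) = 0.3439
  p(2,1)=2/47: -0.0426 × log₂(0.0426) = 0.1938
  p(2,2)=1/47: -0.0213 × log₂(0.0213) = 0.1182
H(X,Y) = 2.9314 bits


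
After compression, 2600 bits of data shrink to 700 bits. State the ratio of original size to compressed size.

Compression ratio = Original / Compressed
= 2600 / 700 = 3.71:1


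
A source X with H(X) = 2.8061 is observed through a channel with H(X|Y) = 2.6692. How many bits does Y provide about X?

I(X;Y) = H(X) - H(X|Y)
I(X;Y) = 2.8061 - 2.6692 = 0.1369 bits


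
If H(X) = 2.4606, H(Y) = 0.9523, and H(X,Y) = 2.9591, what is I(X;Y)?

I(X;Y) = H(X) + H(Y) - H(X,Y)
I(X;Y) = 2.4606 + 0.9523 - 2.9591 = 0.4538 bits


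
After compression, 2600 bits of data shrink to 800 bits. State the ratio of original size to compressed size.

Compression ratio = Original / Compressed
= 2600 / 800 = 3.25:1


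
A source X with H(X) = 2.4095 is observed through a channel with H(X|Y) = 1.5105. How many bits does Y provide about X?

I(X;Y) = H(X) - H(X|Y)
I(X;Y) = 2.4095 - 1.5105 = 0.899 bits


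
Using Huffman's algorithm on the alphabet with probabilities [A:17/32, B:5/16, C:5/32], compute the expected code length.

Huffman tree construction:
Combine smallest probabilities repeatedly
Resulting codes:
  A: 1 (length 1)
  B: 01 (length 2)
  C: 00 (length 2)
Average length = Σ p(s) × length(s) = 1.4688 bits


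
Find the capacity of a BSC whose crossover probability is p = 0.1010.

For BSC with error probability p:
C = 1 - H(p) where H(p) is binary entropy
H(0.1010) = -0.1010 × log₂(0.1010) - 0.8990 × log₂(0.8990)
H(p) = 0.4722
C = 1 - 0.4722 = 0.5278 bits/use


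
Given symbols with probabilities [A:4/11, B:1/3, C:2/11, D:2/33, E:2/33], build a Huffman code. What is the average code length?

Huffman tree construction:
Combine smallest probabilities repeatedly
Resulting codes:
  A: 0 (length 1)
  B: 11 (length 2)
  C: 101 (length 3)
  D: 1000 (length 4)
  E: 1001 (length 4)
Average length = Σ p(s) × length(s) = 2.0606 bits


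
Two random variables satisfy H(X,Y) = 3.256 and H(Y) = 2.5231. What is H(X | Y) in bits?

Chain rule: H(X,Y) = H(X|Y) + H(Y)
H(X|Y) = H(X,Y) - H(Y) = 3.256 - 2.5231 = 0.7329 bits


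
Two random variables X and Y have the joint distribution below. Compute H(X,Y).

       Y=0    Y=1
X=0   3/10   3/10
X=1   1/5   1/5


H(X,Y) = -Σ p(x,y) log₂ p(x,y)
  p(0,0)=3/10: -0.3000 × log₂(0.3000) = 0.5211
  p(0,1)=3/10: -0.3000 × log₂(0.3000) = 0.5211
  p(1,0)=1/5: -0.2000 × log₂(0.2000) = 0.4644
  p(1,1)=1/5: -0.2000 × log₂(0.2000) = 0.4644
H(X,Y) = 1.9710 bits


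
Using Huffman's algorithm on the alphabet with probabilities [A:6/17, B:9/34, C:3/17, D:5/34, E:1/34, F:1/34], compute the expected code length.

Huffman tree construction:
Combine smallest probabilities repeatedly
Resulting codes:
  A: 11 (length 2)
  B: 10 (length 2)
  C: 00 (length 2)
  D: 011 (length 3)
  E: 0100 (length 4)
  F: 0101 (length 4)
Average length = Σ p(s) × length(s) = 2.2647 bits


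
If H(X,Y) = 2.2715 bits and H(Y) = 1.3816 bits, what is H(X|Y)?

Chain rule: H(X,Y) = H(X|Y) + H(Y)
H(X|Y) = H(X,Y) - H(Y) = 2.2715 - 1.3816 = 0.8899 bits


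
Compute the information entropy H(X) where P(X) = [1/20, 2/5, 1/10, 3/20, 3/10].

H(X) = -Σ p(x) log₂ p(x)
  -1/20 × log₂(1/20) = 0.2161
  -2/5 × log₂(2/5) = 0.5288
  -1/10 × log₂(1/10) = 0.3322
  -3/20 × log₂(3/20) = 0.4105
  -3/10 × log₂(3/10) = 0.5211
H(X) = 2.0087 bits


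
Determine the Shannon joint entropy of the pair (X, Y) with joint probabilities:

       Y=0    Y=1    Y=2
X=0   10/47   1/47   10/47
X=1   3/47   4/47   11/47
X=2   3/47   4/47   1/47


H(X,Y) = -Σ p(x,y) log₂ p(x,y)
  p(0,0)=10/47: -0.2128 × log₂(0.2128) = 0.4750
  p(0,1)=1/47: -0.0213 × log₂(0.0213) = 0.1182
  p(0,2)=10/47: -0.2128 × log₂(0.2128) = 0.4750
  p(1,0)=3/47: -0.0638 × log₂(0.0638) = 0.2534
  p(1,1)=4/47: -0.0851 × log₂(0.0851) = 0.3025
  p(1,2)=11/47: -0.2340 × log₂(0.2340) = 0.4904
  p(2,0)=3/47: -0.0638 × log₂(0.0638) = 0.2534
  p(2,1)=4/47: -0.0851 × log₂(0.0851) = 0.3025
  p(2,2)=1/47: -0.0213 × log₂(0.0213) = 0.1182
H(X,Y) = 2.7886 bits


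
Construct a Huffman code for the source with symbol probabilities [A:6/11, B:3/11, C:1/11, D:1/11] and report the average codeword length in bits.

Huffman tree construction:
Combine smallest probabilities repeatedly
Resulting codes:
  A: 1 (length 1)
  B: 01 (length 2)
  C: 000 (length 3)
  D: 001 (length 3)
Average length = Σ p(s) × length(s) = 1.6364 bits


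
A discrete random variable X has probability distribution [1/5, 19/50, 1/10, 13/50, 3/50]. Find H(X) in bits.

H(X) = -Σ p(x) log₂ p(x)
  -1/5 × log₂(1/5) = 0.4644
  -19/50 × log₂(19/50) = 0.5305
  -1/10 × log₂(1/10) = 0.3322
  -13/50 × log₂(13/50) = 0.5053
  -3/50 × log₂(3/50) = 0.2435
H(X) = 2.0759 bits


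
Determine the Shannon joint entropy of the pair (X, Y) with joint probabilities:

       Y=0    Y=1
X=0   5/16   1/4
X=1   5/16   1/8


H(X,Y) = -Σ p(x,y) log₂ p(x,y)
  p(0,0)=5/16: -0.3125 × log₂(0.3125) = 0.5244
  p(0,1)=1/4: -0.2500 × log₂(0.2500) = 0.5000
  p(1,0)=5/16: -0.3125 × log₂(0.3125) = 0.5244
  p(1,1)=1/8: -0.1250 × log₂(0.1250) = 0.3750
H(X,Y) = 1.9238 bits


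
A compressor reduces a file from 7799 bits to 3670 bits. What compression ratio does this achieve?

Compression ratio = Original / Compressed
= 7799 / 3670 = 2.13:1


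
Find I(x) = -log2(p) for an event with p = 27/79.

Information content I(x) = -log₂(p(x))
I = -log₂(27/79) = -log₂(0.3418)
I = 1.5489 bits


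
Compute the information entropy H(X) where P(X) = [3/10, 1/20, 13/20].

H(X) = -Σ p(x) log₂ p(x)
  -3/10 × log₂(3/10) = 0.5211
  -1/20 × log₂(1/20) = 0.2161
  -13/20 × log₂(13/20) = 0.4040
H(X) = 1.1412 bits


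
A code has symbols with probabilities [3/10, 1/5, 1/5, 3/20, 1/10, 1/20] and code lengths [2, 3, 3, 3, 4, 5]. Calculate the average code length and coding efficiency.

Average length L = Σ p_i × l_i = 2.9000 bits
Entropy H = 2.4087 bits
Efficiency η = H/L × 100% = 83.06%


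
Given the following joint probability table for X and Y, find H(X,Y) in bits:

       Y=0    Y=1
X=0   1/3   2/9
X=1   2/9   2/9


H(X,Y) = -Σ p(x,y) log₂ p(x,y)
  p(0,0)=1/3: -0.3333 × log₂(0.3333) = 0.5283
  p(0,1)=2/9: -0.2222 × log₂(0.2222) = 0.4822
  p(1,0)=2/9: -0.2222 × log₂(0.2222) = 0.4822
  p(1,1)=2/9: -0.2222 × log₂(0.2222) = 0.4822
H(X,Y) = 1.9749 bits


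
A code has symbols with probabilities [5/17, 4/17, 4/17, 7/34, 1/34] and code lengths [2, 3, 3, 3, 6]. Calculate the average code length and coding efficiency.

Average length L = Σ p_i × l_i = 2.7941 bits
Entropy H = 2.1207 bits
Efficiency η = H/L × 100% = 75.90%


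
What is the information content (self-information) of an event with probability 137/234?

Information content I(x) = -log₂(p(x))
I = -log₂(137/234) = -log₂(0.5855)
I = 0.7723 bits


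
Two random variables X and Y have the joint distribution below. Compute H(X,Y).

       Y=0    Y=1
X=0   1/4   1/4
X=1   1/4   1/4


H(X,Y) = -Σ p(x,y) log₂ p(x,y)
  p(0,0)=1/4: -0.2500 × log₂(0.2500) = 0.5000
  p(0,1)=1/4: -0.2500 × log₂(0.2500) = 0.5000
  p(1,0)=1/4: -0.2500 × log₂(0.2500) = 0.5000
  p(1,1)=1/4: -0.2500 × log₂(0.2500) = 0.5000
H(X,Y) = 2.0000 bits


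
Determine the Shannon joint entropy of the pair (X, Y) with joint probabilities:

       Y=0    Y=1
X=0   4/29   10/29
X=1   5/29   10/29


H(X,Y) = -Σ p(x,y) log₂ p(x,y)
  p(0,0)=4/29: -0.1379 × log₂(0.1379) = 0.3942
  p(0,1)=10/29: -0.3448 × log₂(0.3448) = 0.5297
  p(1,0)=5/29: -0.1724 × log₂(0.1724) = 0.4373
  p(1,1)=10/29: -0.3448 × log₂(0.3448) = 0.5297
H(X,Y) = 1.8908 bits


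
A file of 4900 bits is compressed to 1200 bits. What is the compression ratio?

Compression ratio = Original / Compressed
= 4900 / 1200 = 4.08:1


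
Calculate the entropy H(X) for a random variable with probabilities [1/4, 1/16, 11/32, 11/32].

H(X) = -Σ p(x) log₂ p(x)
  -1/4 × log₂(1/4) = 0.5000
  -1/16 × log₂(1/16) = 0.2500
  -11/32 × log₂(11/32) = 0.5296
  -11/32 × log₂(11/32) = 0.5296
H(X) = 1.8091 bits


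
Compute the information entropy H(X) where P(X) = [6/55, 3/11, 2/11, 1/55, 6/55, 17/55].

H(X) = -Σ p(x) log₂ p(x)
  -6/55 × log₂(6/55) = 0.3487
  -3/11 × log₂(3/11) = 0.5112
  -2/11 × log₂(2/11) = 0.4472
  -1/55 × log₂(1/55) = 0.1051
  -6/55 × log₂(6/55) = 0.3487
  -17/55 × log₂(17/55) = 0.5236
H(X) = 2.2845 bits


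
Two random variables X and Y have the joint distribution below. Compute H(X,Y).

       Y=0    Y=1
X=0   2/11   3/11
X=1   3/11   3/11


H(X,Y) = -Σ p(x,y) log₂ p(x,y)
  p(0,0)=2/11: -0.1818 × log₂(0.1818) = 0.4472
  p(0,1)=3/11: -0.2727 × log₂(0.2727) = 0.5112
  p(1,0)=3/11: -0.2727 × log₂(0.2727) = 0.5112
  p(1,1)=3/11: -0.2727 × log₂(0.2727) = 0.5112
H(X,Y) = 1.9808 bits


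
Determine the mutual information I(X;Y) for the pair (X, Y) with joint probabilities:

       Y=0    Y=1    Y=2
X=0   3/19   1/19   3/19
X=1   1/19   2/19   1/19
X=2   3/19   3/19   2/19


H(X) = 1.5294, H(Y) = 1.5810, H(X,Y) = 3.0364
I(X;Y) = H(X) + H(Y) - H(X,Y) = 0.0741 bits


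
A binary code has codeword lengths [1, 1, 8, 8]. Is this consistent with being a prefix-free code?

Kraft inequality: Σ 2^(-l_i) ≤ 1 for prefix-free code
Calculating: 2^(-1) + 2^(-1) + 2^(-8) + 2^(-8)
= 0.5 + 0.5 + 0.00390625 + 0.00390625
= 1.0078
Since 1.0078 > 1, prefix-free code does not exist


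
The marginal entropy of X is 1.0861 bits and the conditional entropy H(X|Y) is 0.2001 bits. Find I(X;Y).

I(X;Y) = H(X) - H(X|Y)
I(X;Y) = 1.0861 - 0.2001 = 0.886 bits


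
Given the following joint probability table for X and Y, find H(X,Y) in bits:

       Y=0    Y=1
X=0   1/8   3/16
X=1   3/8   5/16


H(X,Y) = -Σ p(x,y) log₂ p(x,y)
  p(0,0)=1/8: -0.1250 × log₂(0.1250) = 0.3750
  p(0,1)=3/16: -0.1875 × log₂(0.1875) = 0.4528
  p(1,0)=3/8: -0.3750 × log₂(0.3750) = 0.5306
  p(1,1)=5/16: -0.3125 × log₂(0.3125) = 0.5244
H(X,Y) = 1.8829 bits


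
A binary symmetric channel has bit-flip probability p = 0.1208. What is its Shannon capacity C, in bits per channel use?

For BSC with error probability p:
C = 1 - H(p) where H(p) is binary entropy
H(0.1208) = -0.1208 × log₂(0.1208) - 0.8792 × log₂(0.8792)
H(p) = 0.5317
C = 1 - 0.5317 = 0.4683 bits/use


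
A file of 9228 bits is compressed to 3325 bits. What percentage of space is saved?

Space savings = (1 - Compressed/Original) × 100%
= (1 - 3325/9228) × 100%
= 63.97%


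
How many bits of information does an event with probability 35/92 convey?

Information content I(x) = -log₂(p(x))
I = -log₂(35/92) = -log₂(0.3804)
I = 1.3943 bits


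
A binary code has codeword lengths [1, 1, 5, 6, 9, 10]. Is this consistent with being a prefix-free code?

Kraft inequality: Σ 2^(-l_i) ≤ 1 for prefix-free code
Calculating: 2^(-1) + 2^(-1) + 2^(-5) + 2^(-6) + 2^(-9) + 2^(-10)
= 0.5 + 0.5 + 0.03125 + 0.015625 + 0.001953125 + 0.0009765625
= 1.0498
Since 1.0498 > 1, prefix-free code does not exist


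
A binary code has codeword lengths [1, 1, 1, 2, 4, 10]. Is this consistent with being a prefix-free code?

Kraft inequality: Σ 2^(-l_i) ≤ 1 for prefix-free code
Calculating: 2^(-1) + 2^(-1) + 2^(-1) + 2^(-2) + 2^(-4) + 2^(-10)
= 0.5 + 0.5 + 0.5 + 0.25 + 0.0625 + 0.0009765625
= 1.8135
Since 1.8135 > 1, prefix-free code does not exist


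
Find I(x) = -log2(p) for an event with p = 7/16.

Information content I(x) = -log₂(p(x))
I = -log₂(7/16) = -log₂(0.4375)
I = 1.1926 bits


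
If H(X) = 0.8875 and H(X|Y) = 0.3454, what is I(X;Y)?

I(X;Y) = H(X) - H(X|Y)
I(X;Y) = 0.8875 - 0.3454 = 0.5421 bits


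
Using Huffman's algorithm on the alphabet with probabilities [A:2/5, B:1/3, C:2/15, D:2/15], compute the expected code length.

Huffman tree construction:
Combine smallest probabilities repeatedly
Resulting codes:
  A: 0 (length 1)
  B: 11 (length 2)
  C: 100 (length 3)
  D: 101 (length 3)
Average length = Σ p(s) × length(s) = 1.8667 bits
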